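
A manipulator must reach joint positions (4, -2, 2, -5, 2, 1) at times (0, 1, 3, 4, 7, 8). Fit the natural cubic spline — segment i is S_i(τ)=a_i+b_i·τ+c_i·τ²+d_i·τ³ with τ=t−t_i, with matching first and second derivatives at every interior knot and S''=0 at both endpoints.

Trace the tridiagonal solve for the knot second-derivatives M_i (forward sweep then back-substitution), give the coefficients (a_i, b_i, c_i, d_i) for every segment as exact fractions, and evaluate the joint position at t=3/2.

  seg 0: a=4 b=-21011/2568 c=0 d=5603/2568
  seg 1: a=-2 b=-2101/1284 c=5603/856 d=-3035/1284
  seg 2: a=2 b=-4903/1284 c=-6537/856 d=11441/2568
  seg 3: a=-5 b=-14705/2568 c=613/107 d=-7813/7704
  seg 4: a=2 b=1625/1284 c=-2909/856 d=2909/2568
S(3/2) = -2529/1712

Δ: Δ0=-6, Δ1=2, Δ2=-7, Δ3=7/3, Δ4=-1
row 1: diag=6, rhs=48; c'=1/3, d'=8
row 2: denom=6−2·1/3=16/3; d'=(-54−2·8)/(16/3)=-105/8
row 3: denom=8−1·3/16=125/16; d'=(56−1·-105/8)/(125/16)=1106/125
row 4: denom=8−3·48/125=856/125; d'=(-20−3·1106/125)/(856/125)=-2909/428
back: M4=-2909/428
back: M3=1106/125−48/125·-2909/428=1226/107
back: M2=-105/8−3/16·1226/107=-6537/428
back: M1=8−1/3·-6537/428=5603/428
M: M0=0, M1=5603/428, M2=-6537/428, M3=1226/107, M4=-2909/428, M5=0
seg 0: a=4, c=M0/2=0, d=(M1−M0)/(6·1)=5603/2568, b=Δ0−h0·(2M0+M1)/6=-21011/2568
seg 1: a=-2, c=M1/2=5603/856, d=(M2−M1)/(6·2)=-3035/1284, b=Δ1−h1·(2M1+M2)/6=-2101/1284
seg 2: a=2, c=M2/2=-6537/856, d=(M3−M2)/(6·1)=11441/2568, b=Δ2−h2·(2M2+M3)/6=-4903/1284
seg 3: a=-5, c=M3/2=613/107, d=(M4−M3)/(6·3)=-7813/7704, b=Δ3−h3·(2M3+M4)/6=-14705/2568
seg 4: a=2, c=M4/2=-2909/856, d=(M5−M4)/(6·1)=2909/2568, b=Δ4−h4·(2M4+M5)/6=1625/1284
t_q=3/2 → seg 1, τ=1/2; S=-2+-2101/1284·τ+5603/856·τ²+-3035/1284·τ³=-2529/1712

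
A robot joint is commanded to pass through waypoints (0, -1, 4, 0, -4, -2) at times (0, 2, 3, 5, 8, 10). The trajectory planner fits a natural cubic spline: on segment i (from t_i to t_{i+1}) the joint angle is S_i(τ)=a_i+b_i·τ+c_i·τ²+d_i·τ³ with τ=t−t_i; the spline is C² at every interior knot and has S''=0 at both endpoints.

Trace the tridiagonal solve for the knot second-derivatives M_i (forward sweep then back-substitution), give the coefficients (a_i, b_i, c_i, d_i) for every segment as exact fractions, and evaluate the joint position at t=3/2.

  seg 0: a=0 b=-49867/17670 c=0 d=5129/8835
  seg 1: a=-1 b=73229/17670 c=10258/2945 d=-46427/17670
  seg 2: a=4 b=28522/8835 c=-25911/5890 d=31541/35340
  seg 3: a=0 b=-32321/8835 c=563/589 d=-1598/26505
  seg 4: a=-4 b=3967/8835 c=1217/2945 d=-1217/17670
S(3/2) = -53573/23560

Δ: Δ0=-1/2, Δ1=5, Δ2=-2, Δ3=-4/3, Δ4=1
row 1: diag=6, rhs=33; c'=1/6, d'=11/2
row 2: denom=6−1·1/6=35/6; d'=(-42−1·11/2)/(35/6)=-57/7
row 3: denom=10−2·12/35=326/35; d'=(4−2·-57/7)/(326/35)=355/163
row 4: denom=10−3·105/326=2945/326; d'=(14−3·355/163)/(2945/326)=2434/2945
back: M4=2434/2945
back: M3=355/163−105/326·2434/2945=1126/589
back: M2=-57/7−12/35·1126/589=-25911/2945
back: M1=11/2−1/6·-25911/2945=20516/2945
M: M0=0, M1=20516/2945, M2=-25911/2945, M3=1126/589, M4=2434/2945, M5=0
seg 0: a=0, c=M0/2=0, d=(M1−M0)/(6·2)=5129/8835, b=Δ0−h0·(2M0+M1)/6=-49867/17670
seg 1: a=-1, c=M1/2=10258/2945, d=(M2−M1)/(6·1)=-46427/17670, b=Δ1−h1·(2M1+M2)/6=73229/17670
seg 2: a=4, c=M2/2=-25911/5890, d=(M3−M2)/(6·2)=31541/35340, b=Δ2−h2·(2M2+M3)/6=28522/8835
seg 3: a=0, c=M3/2=563/589, d=(M4−M3)/(6·3)=-1598/26505, b=Δ3−h3·(2M3+M4)/6=-32321/8835
seg 4: a=-4, c=M4/2=1217/2945, d=(M5−M4)/(6·2)=-1217/17670, b=Δ4−h4·(2M4+M5)/6=3967/8835
t_q=3/2 → seg 0, τ=3/2; S=0+-49867/17670·τ+0·τ²+5129/8835·τ³=-53573/23560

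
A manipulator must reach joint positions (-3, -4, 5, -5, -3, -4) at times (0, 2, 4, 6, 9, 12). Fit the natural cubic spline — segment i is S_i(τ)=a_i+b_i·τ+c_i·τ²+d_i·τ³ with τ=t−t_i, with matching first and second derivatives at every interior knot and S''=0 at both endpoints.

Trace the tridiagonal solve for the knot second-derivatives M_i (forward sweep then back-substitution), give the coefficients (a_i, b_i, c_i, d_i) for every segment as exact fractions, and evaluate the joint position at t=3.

Δ: Δ0=-1/2, Δ1=9/2, Δ2=-5, Δ3=2/3, Δ4=-1/3
row 1: diag=8, rhs=30; c'=1/4, d'=15/4
row 2: denom=8−2·1/4=15/2; d'=(-57−2·15/4)/(15/2)=-43/5
row 3: denom=10−2·4/15=142/15; d'=(34−2·-43/5)/(142/15)=384/71
row 4: denom=12−3·45/142=1569/142; d'=(-6−3·384/71)/(1569/142)=-1052/523
back: M4=-1052/523
back: M3=384/71−45/142·-1052/523=3162/523
back: M2=-43/5−4/15·3162/523=-5341/523
back: M1=15/4−1/4·-5341/523=6593/1046
M: M0=0, M1=6593/1046, M2=-5341/523, M3=3162/523, M4=-1052/523, M5=0
seg 0: a=-3, c=M0/2=0, d=(M1−M0)/(6·2)=6593/12552, b=Δ0−h0·(2M0+M1)/6=-4081/1569
seg 1: a=-4, c=M1/2=6593/2092, d=(M2−M1)/(6·2)=-17275/12552, b=Δ1−h1·(2M1+M2)/6=11617/3138
seg 2: a=5, c=M2/2=-5341/1046, d=(M3−M2)/(6·2)=8503/6276, b=Δ2−h2·(2M2+M3)/6=-325/1569
seg 3: a=-5, c=M3/2=1581/523, d=(M4−M3)/(6·3)=-2107/4707, b=Δ3−h3·(2M3+M4)/6=-6862/1569
seg 4: a=-3, c=M4/2=-526/523, d=(M5−M4)/(6·3)=526/4707, b=Δ4−h4·(2M4+M5)/6=2633/1569
t_q=3 → seg 1, τ=1; S=-4+11617/3138·τ+6593/2092·τ²+-17275/12552·τ³=6181/4184

  seg 0: a=-3 b=-4081/1569 c=0 d=6593/12552
  seg 1: a=-4 b=11617/3138 c=6593/2092 d=-17275/12552
  seg 2: a=5 b=-325/1569 c=-5341/1046 d=8503/6276
  seg 3: a=-5 b=-6862/1569 c=1581/523 d=-2107/4707
  seg 4: a=-3 b=2633/1569 c=-526/523 d=526/4707
S(3) = 6181/4184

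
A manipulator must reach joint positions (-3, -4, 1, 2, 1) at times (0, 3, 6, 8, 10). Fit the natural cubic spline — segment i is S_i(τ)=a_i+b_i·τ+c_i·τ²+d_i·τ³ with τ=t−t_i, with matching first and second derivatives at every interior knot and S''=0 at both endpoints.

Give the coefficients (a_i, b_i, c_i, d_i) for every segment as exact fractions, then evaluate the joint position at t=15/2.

  seg 0: a=-3 b=-401/420 c=0 d=29/420
  seg 1: a=-4 b=191/210 c=87/140 d=-31/252
  seg 2: a=1 b=79/60 c=-17/35 d=13/336
  seg 3: a=2 b=-17/105 c=-71/280 d=71/1680
S(15/2) = 9017/4480

Δ: Δ0=-1/3, Δ1=5/3, Δ2=1/2, Δ3=-1/2
row 1: diag=12, rhs=12; c'=1/4, d'=1
row 2: denom=10−3·1/4=37/4; d'=(-7−3·1)/(37/4)=-40/37
row 3: denom=8−2·8/37=280/37; d'=(-6−2·-40/37)/(280/37)=-71/140
back: M3=-71/140
back: M2=-40/37−8/37·-71/140=-34/35
back: M1=1−1/4·-34/35=87/70
M: M0=0, M1=87/70, M2=-34/35, M3=-71/140, M4=0
seg 0: a=-3, c=M0/2=0, d=(M1−M0)/(6·3)=29/420, b=Δ0−h0·(2M0+M1)/6=-401/420
seg 1: a=-4, c=M1/2=87/140, d=(M2−M1)/(6·3)=-31/252, b=Δ1−h1·(2M1+M2)/6=191/210
seg 2: a=1, c=M2/2=-17/35, d=(M3−M2)/(6·2)=13/336, b=Δ2−h2·(2M2+M3)/6=79/60
seg 3: a=2, c=M3/2=-71/280, d=(M4−M3)/(6·2)=71/1680, b=Δ3−h3·(2M3+M4)/6=-17/105
t_q=15/2 → seg 2, τ=3/2; S=1+79/60·τ+-17/35·τ²+13/336·τ³=9017/4480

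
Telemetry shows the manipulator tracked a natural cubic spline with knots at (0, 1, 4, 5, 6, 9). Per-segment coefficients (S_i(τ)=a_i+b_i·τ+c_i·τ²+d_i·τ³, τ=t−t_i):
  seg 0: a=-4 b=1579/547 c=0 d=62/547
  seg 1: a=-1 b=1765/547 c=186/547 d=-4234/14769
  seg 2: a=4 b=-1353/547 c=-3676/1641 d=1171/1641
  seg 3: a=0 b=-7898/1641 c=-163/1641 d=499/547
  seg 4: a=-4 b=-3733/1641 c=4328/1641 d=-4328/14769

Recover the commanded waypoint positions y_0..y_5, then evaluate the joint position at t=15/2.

y_0=-4 y_1=-1 y_2=4 y_3=0 y_4=-4 y_5=5
S(15/2) = -2699/1094

y_0 = S_0(0) = a_0 = -4
y_1 = S_1(0) = a_1 = -1
y_2 = S_2(0) = a_2 = 4
y_3 = S_3(0) = a_3 = 0
y_4 = S_4(0) = a_4 = -4
y_5 = S_4(3) = 5
t_q=15/2 is in segment 4 (τ=3/2); S_4(τ)=-2699/1094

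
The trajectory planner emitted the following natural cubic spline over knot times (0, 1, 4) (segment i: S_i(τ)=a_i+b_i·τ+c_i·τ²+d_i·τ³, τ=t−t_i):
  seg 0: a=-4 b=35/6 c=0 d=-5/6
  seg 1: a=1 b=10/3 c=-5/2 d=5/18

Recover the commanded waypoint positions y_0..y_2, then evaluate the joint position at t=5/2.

y_0=-4 y_1=1 y_2=-4
S(5/2) = 21/16

y_0 = S_0(0) = a_0 = -4
y_1 = S_1(0) = a_1 = 1
y_2 = S_1(3) = -4
t_q=5/2 is in segment 1 (τ=3/2); S_1(τ)=21/16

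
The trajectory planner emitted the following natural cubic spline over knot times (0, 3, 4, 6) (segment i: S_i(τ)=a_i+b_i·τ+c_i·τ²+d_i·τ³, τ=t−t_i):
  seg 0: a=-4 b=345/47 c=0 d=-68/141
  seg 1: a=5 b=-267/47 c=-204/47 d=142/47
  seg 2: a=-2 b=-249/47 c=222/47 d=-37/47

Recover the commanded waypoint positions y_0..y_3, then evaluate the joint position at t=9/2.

y_0 = S_0(0) = a_0 = -4
y_1 = S_1(0) = a_1 = 5
y_2 = S_2(0) = a_2 = -2
y_3 = S_2(2) = 0
t_q=9/2 is in segment 2 (τ=1/2); S_2(τ)=-1341/376

y_0=-4 y_1=5 y_2=-2 y_3=0
S(9/2) = -1341/376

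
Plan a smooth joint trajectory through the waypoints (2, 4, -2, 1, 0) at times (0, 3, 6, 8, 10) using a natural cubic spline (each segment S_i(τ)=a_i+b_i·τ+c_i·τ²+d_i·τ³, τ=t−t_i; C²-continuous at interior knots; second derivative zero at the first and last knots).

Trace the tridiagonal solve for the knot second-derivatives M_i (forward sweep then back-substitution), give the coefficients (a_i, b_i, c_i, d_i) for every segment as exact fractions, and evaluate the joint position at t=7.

Δ: Δ0=2/3, Δ1=-2, Δ2=3/2, Δ3=-1/2
row 1: diag=12, rhs=-16; c'=1/4, d'=-4/3
row 2: denom=10−3·1/4=37/4; d'=(21−3·-4/3)/(37/4)=100/37
row 3: denom=8−2·8/37=280/37; d'=(-12−2·100/37)/(280/37)=-23/10
back: M3=-23/10
back: M2=100/37−8/37·-23/10=16/5
back: M1=-4/3−1/4·16/5=-32/15
M: M0=0, M1=-32/15, M2=16/5, M3=-23/10, M4=0
seg 0: a=2, c=M0/2=0, d=(M1−M0)/(6·3)=-16/135, b=Δ0−h0·(2M0+M1)/6=26/15
seg 1: a=4, c=M1/2=-16/15, d=(M2−M1)/(6·3)=8/27, b=Δ1−h1·(2M1+M2)/6=-22/15
seg 2: a=-2, c=M2/2=8/5, d=(M3−M2)/(6·2)=-11/24, b=Δ2−h2·(2M2+M3)/6=2/15
seg 3: a=1, c=M3/2=-23/20, d=(M4−M3)/(6·2)=23/120, b=Δ3−h3·(2M3+M4)/6=31/30
t_q=7 → seg 2, τ=1; S=-2+2/15·τ+8/5·τ²+-11/24·τ³=-29/40

  seg 0: a=2 b=26/15 c=0 d=-16/135
  seg 1: a=4 b=-22/15 c=-16/15 d=8/27
  seg 2: a=-2 b=2/15 c=8/5 d=-11/24
  seg 3: a=1 b=31/30 c=-23/20 d=23/120
S(7) = -29/40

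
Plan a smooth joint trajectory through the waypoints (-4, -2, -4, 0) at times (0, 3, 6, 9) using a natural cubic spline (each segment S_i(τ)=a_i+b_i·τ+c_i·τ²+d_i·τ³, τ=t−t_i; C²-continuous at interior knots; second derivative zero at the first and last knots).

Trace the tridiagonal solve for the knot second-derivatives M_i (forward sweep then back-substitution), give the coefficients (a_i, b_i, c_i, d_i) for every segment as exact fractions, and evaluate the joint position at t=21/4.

  seg 0: a=-4 b=52/45 c=0 d=-22/405
  seg 1: a=-2 b=-14/45 c=-22/45 d=10/81
  seg 2: a=-4 b=4/45 c=28/45 d=-28/405
S(21/4) = -603/160

Δ: Δ0=2/3, Δ1=-2/3, Δ2=4/3
row 1: diag=12, rhs=-8; c'=1/4, d'=-2/3
row 2: denom=12−3·1/4=45/4; d'=(12−3·-2/3)/(45/4)=56/45
back: M2=56/45
back: M1=-2/3−1/4·56/45=-44/45
M: M0=0, M1=-44/45, M2=56/45, M3=0
seg 0: a=-4, c=M0/2=0, d=(M1−M0)/(6·3)=-22/405, b=Δ0−h0·(2M0+M1)/6=52/45
seg 1: a=-2, c=M1/2=-22/45, d=(M2−M1)/(6·3)=10/81, b=Δ1−h1·(2M1+M2)/6=-14/45
seg 2: a=-4, c=M2/2=28/45, d=(M3−M2)/(6·3)=-28/405, b=Δ2−h2·(2M2+M3)/6=4/45
t_q=21/4 → seg 1, τ=9/4; S=-2+-14/45·τ+-22/45·τ²+10/81·τ³=-603/160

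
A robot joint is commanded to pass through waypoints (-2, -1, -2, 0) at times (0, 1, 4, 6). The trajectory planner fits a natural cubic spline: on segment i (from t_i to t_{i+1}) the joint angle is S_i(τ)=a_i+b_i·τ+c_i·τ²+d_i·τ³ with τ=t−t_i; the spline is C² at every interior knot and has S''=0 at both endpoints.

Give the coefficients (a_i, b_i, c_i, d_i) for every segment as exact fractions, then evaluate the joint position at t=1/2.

  seg 0: a=-2 b=265/213 c=0 d=-52/213
  seg 1: a=-1 b=109/213 c=-52/71 d=32/213
  seg 2: a=-2 b=37/213 c=44/71 d=-22/213
S(1/2) = -100/71

Δ: Δ0=1, Δ1=-1/3, Δ2=1
row 1: diag=8, rhs=-8; c'=3/8, d'=-1
row 2: denom=10−3·3/8=71/8; d'=(8−3·-1)/(71/8)=88/71
back: M2=88/71
back: M1=-1−3/8·88/71=-104/71
M: M0=0, M1=-104/71, M2=88/71, M3=0
seg 0: a=-2, c=M0/2=0, d=(M1−M0)/(6·1)=-52/213, b=Δ0−h0·(2M0+M1)/6=265/213
seg 1: a=-1, c=M1/2=-52/71, d=(M2−M1)/(6·3)=32/213, b=Δ1−h1·(2M1+M2)/6=109/213
seg 2: a=-2, c=M2/2=44/71, d=(M3−M2)/(6·2)=-22/213, b=Δ2−h2·(2M2+M3)/6=37/213
t_q=1/2 → seg 0, τ=1/2; S=-2+265/213·τ+0·τ²+-52/213·τ³=-100/71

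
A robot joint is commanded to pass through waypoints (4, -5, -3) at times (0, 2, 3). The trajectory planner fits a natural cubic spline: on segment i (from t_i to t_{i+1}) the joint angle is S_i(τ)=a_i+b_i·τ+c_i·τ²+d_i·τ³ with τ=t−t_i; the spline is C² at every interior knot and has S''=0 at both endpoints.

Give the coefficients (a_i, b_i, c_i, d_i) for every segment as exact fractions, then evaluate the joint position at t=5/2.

Δ: Δ0=-9/2, Δ1=2
row 1: diag=6, rhs=39; c'=1/6, d'=13/2
back: M1=13/2
M: M0=0, M1=13/2, M2=0
seg 0: a=4, c=M0/2=0, d=(M1−M0)/(6·2)=13/24, b=Δ0−h0·(2M0+M1)/6=-20/3
seg 1: a=-5, c=M1/2=13/4, d=(M2−M1)/(6·1)=-13/12, b=Δ1−h1·(2M1+M2)/6=-1/6
t_q=5/2 → seg 1, τ=1/2; S=-5+-1/6·τ+13/4·τ²+-13/12·τ³=-141/32

  seg 0: a=4 b=-20/3 c=0 d=13/24
  seg 1: a=-5 b=-1/6 c=13/4 d=-13/12
S(5/2) = -141/32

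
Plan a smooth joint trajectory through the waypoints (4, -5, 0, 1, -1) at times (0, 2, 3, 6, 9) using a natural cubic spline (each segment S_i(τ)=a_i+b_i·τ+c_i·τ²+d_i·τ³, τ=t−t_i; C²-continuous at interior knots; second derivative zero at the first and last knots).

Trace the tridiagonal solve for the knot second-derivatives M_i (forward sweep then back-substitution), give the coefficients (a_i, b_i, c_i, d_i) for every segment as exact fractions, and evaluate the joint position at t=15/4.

Δ: Δ0=-9/2, Δ1=5, Δ2=1/3, Δ3=-2/3
row 1: diag=6, rhs=57; c'=1/6, d'=19/2
row 2: denom=8−1·1/6=47/6; d'=(-28−1·19/2)/(47/6)=-225/47
row 3: denom=12−3·18/47=510/47; d'=(-6−3·-225/47)/(510/47)=131/170
back: M3=131/170
back: M2=-225/47−18/47·131/170=-432/85
back: M1=19/2−1/6·-432/85=1759/170
M: M0=0, M1=1759/170, M2=-432/85, M3=131/170, M4=0
seg 0: a=4, c=M0/2=0, d=(M1−M0)/(6·2)=1759/2040, b=Δ0−h0·(2M0+M1)/6=-2027/255
seg 1: a=-5, c=M1/2=1759/340, d=(M2−M1)/(6·1)=-2623/1020, b=Δ1−h1·(2M1+M2)/6=1223/510
seg 2: a=0, c=M2/2=-216/85, d=(M3−M2)/(6·3)=199/612, b=Δ2−h2·(2M2+M3)/6=5131/1020
seg 3: a=1, c=M3/2=131/340, d=(M4−M3)/(6·3)=-131/3060, b=Δ3−h3·(2M3+M4)/6=-733/510
t_q=15/4 → seg 2, τ=3/4; S=0+5131/1020·τ+-216/85·τ²+199/612·τ³=53977/21760

  seg 0: a=4 b=-2027/255 c=0 d=1759/2040
  seg 1: a=-5 b=1223/510 c=1759/340 d=-2623/1020
  seg 2: a=0 b=5131/1020 c=-216/85 d=199/612
  seg 3: a=1 b=-733/510 c=131/340 d=-131/3060
S(15/4) = 53977/21760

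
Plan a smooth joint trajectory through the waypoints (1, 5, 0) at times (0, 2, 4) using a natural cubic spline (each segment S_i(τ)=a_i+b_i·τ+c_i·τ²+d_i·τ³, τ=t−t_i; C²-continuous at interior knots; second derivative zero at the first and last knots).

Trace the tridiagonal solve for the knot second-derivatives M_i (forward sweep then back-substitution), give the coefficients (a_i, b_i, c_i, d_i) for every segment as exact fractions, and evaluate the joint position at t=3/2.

Δ: Δ0=2, Δ1=-5/2
row 1: diag=8, rhs=-27; c'=1/4, d'=-27/8
back: M1=-27/8
M: M0=0, M1=-27/8, M2=0
seg 0: a=1, c=M0/2=0, d=(M1−M0)/(6·2)=-9/32, b=Δ0−h0·(2M0+M1)/6=25/8
seg 1: a=5, c=M1/2=-27/16, d=(M2−M1)/(6·2)=9/32, b=Δ1−h1·(2M1+M2)/6=-1/4
t_q=3/2 → seg 0, τ=3/2; S=1+25/8·τ+0·τ²+-9/32·τ³=1213/256

  seg 0: a=1 b=25/8 c=0 d=-9/32
  seg 1: a=5 b=-1/4 c=-27/16 d=9/32
S(3/2) = 1213/256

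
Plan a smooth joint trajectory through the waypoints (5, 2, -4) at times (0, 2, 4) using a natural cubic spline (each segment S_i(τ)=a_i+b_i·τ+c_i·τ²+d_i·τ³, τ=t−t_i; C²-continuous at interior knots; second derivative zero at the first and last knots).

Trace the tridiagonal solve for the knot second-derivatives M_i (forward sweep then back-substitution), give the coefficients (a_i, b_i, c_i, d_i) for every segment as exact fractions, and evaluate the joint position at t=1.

Δ: Δ0=-3/2, Δ1=-3
row 1: diag=8, rhs=-9; c'=1/4, d'=-9/8
back: M1=-9/8
M: M0=0, M1=-9/8, M2=0
seg 0: a=5, c=M0/2=0, d=(M1−M0)/(6·2)=-3/32, b=Δ0−h0·(2M0+M1)/6=-9/8
seg 1: a=2, c=M1/2=-9/16, d=(M2−M1)/(6·2)=3/32, b=Δ1−h1·(2M1+M2)/6=-9/4
t_q=1 → seg 0, τ=1; S=5+-9/8·τ+0·τ²+-3/32·τ³=121/32

  seg 0: a=5 b=-9/8 c=0 d=-3/32
  seg 1: a=2 b=-9/4 c=-9/16 d=3/32
S(1) = 121/32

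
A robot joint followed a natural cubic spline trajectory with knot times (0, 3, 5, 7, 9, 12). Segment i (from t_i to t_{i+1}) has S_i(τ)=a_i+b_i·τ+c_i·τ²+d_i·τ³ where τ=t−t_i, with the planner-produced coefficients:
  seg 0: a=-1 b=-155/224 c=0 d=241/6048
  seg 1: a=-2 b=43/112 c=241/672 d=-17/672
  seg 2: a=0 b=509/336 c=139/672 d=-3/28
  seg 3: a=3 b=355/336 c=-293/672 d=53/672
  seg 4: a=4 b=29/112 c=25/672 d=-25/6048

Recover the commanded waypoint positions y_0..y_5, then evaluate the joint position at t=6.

y_0=-1 y_1=-2 y_2=0 y_3=3 y_4=4 y_5=5
S(6) = 155/96

y_0 = S_0(0) = a_0 = -1
y_1 = S_1(0) = a_1 = -2
y_2 = S_2(0) = a_2 = 0
y_3 = S_3(0) = a_3 = 3
y_4 = S_4(0) = a_4 = 4
y_5 = S_4(3) = 5
t_q=6 is in segment 2 (τ=1); S_2(τ)=155/96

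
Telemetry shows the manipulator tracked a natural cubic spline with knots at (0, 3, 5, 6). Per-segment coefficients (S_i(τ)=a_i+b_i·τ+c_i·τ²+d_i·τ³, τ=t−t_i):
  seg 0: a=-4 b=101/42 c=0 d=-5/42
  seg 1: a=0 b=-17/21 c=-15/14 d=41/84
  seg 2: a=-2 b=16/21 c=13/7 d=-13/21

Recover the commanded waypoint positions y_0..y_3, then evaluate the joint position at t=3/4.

y_0=-4 y_1=0 y_2=-2 y_3=0
S(3/4) = -2013/896

y_0 = S_0(0) = a_0 = -4
y_1 = S_1(0) = a_1 = 0
y_2 = S_2(0) = a_2 = -2
y_3 = S_2(1) = 0
t_q=3/4 is in segment 0 (τ=3/4); S_0(τ)=-2013/896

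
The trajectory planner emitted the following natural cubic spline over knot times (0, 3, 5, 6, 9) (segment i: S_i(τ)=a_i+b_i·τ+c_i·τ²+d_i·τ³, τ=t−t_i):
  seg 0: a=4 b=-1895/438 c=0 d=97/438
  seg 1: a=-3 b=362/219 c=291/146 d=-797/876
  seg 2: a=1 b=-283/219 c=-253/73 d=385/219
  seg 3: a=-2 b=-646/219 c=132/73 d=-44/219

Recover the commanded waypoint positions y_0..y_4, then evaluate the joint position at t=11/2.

y_0 = S_0(0) = a_0 = 4
y_1 = S_1(0) = a_1 = -3
y_2 = S_2(0) = a_2 = 1
y_3 = S_3(0) = a_3 = -2
y_4 = S_3(3) = 0
t_q=11/2 is in segment 2 (τ=1/2); S_2(τ)=-171/584

y_0=4 y_1=-3 y_2=1 y_3=-2 y_4=0
S(11/2) = -171/584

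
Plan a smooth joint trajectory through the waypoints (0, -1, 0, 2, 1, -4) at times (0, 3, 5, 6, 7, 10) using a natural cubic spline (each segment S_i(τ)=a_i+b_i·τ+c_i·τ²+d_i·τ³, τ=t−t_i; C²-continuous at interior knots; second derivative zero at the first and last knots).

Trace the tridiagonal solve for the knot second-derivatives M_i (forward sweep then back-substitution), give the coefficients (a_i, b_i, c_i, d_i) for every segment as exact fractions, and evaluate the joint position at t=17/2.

  seg 0: a=0 b=-289/828 c=0 d=13/7452
  seg 1: a=-1 b=-125/414 c=13/828 d=319/1656
  seg 2: a=0 b=143/69 c=485/414 d=-515/414
  seg 3: a=2 b=283/414 c=-530/207 d=121/138
  seg 4: a=1 b=-374/207 c=29/414 d=-29/3726
S(17/2) = -581/368

Δ: Δ0=-1/3, Δ1=1/2, Δ2=2, Δ3=-1, Δ4=-5/3
row 1: diag=10, rhs=5; c'=1/5, d'=1/2
row 2: denom=6−2·1/5=28/5; d'=(9−2·1/2)/(28/5)=10/7
row 3: denom=4−1·5/28=107/28; d'=(-18−1·10/7)/(107/28)=-544/107
row 4: denom=8−1·28/107=828/107; d'=(-4−1·-544/107)/(828/107)=29/207
back: M4=29/207
back: M3=-544/107−28/107·29/207=-1060/207
back: M2=10/7−5/28·-1060/207=485/207
back: M1=1/2−1/5·485/207=13/414
M: M0=0, M1=13/414, M2=485/207, M3=-1060/207, M4=29/207, M5=0
seg 0: a=0, c=M0/2=0, d=(M1−M0)/(6·3)=13/7452, b=Δ0−h0·(2M0+M1)/6=-289/828
seg 1: a=-1, c=M1/2=13/828, d=(M2−M1)/(6·2)=319/1656, b=Δ1−h1·(2M1+M2)/6=-125/414
seg 2: a=0, c=M2/2=485/414, d=(M3−M2)/(6·1)=-515/414, b=Δ2−h2·(2M2+M3)/6=143/69
seg 3: a=2, c=M3/2=-530/207, d=(M4−M3)/(6·1)=121/138, b=Δ3−h3·(2M3+M4)/6=283/414
seg 4: a=1, c=M4/2=29/414, d=(M5−M4)/(6·3)=-29/3726, b=Δ4−h4·(2M4+M5)/6=-374/207
t_q=17/2 → seg 4, τ=3/2; S=1+-374/207·τ+29/414·τ²+-29/3726·τ³=-581/368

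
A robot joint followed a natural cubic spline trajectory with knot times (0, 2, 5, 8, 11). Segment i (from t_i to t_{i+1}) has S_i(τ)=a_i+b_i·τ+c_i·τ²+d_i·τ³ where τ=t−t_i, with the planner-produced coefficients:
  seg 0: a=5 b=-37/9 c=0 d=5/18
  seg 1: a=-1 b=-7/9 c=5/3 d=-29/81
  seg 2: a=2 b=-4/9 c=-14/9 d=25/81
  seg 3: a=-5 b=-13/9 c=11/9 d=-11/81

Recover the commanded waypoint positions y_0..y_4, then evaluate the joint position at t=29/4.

y_0 = S_0(0) = a_0 = 5
y_1 = S_1(0) = a_1 = -1
y_2 = S_2(0) = a_2 = 2
y_3 = S_3(0) = a_3 = -5
y_4 = S_3(3) = -2
t_q=29/4 is in segment 2 (τ=9/4); S_2(τ)=-215/64

y_0=5 y_1=-1 y_2=2 y_3=-5 y_4=-2
S(29/4) = -215/64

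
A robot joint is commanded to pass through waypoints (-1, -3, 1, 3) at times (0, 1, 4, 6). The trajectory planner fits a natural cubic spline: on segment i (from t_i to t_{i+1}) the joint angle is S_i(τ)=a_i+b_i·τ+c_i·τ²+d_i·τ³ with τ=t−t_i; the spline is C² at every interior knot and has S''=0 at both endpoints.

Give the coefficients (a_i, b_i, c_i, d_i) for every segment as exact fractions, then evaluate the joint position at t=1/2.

  seg 0: a=-1 b=-529/213 c=0 d=103/213
  seg 1: a=-3 b=-220/213 c=103/71 d=-47/213
  seg 2: a=1 b=365/213 c=-38/71 d=19/213
S(1/2) = -1239/568

Δ: Δ0=-2, Δ1=4/3, Δ2=1
row 1: diag=8, rhs=20; c'=3/8, d'=5/2
row 2: denom=10−3·3/8=71/8; d'=(-2−3·5/2)/(71/8)=-76/71
back: M2=-76/71
back: M1=5/2−3/8·-76/71=206/71
M: M0=0, M1=206/71, M2=-76/71, M3=0
seg 0: a=-1, c=M0/2=0, d=(M1−M0)/(6·1)=103/213, b=Δ0−h0·(2M0+M1)/6=-529/213
seg 1: a=-3, c=M1/2=103/71, d=(M2−M1)/(6·3)=-47/213, b=Δ1−h1·(2M1+M2)/6=-220/213
seg 2: a=1, c=M2/2=-38/71, d=(M3−M2)/(6·2)=19/213, b=Δ2−h2·(2M2+M3)/6=365/213
t_q=1/2 → seg 0, τ=1/2; S=-1+-529/213·τ+0·τ²+103/213·τ³=-1239/568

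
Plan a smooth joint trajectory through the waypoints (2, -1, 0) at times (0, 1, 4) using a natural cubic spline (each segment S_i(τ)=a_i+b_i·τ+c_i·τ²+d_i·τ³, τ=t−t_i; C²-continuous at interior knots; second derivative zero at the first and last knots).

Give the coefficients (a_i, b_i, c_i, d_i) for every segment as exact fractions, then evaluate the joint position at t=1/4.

Δ: Δ0=-3, Δ1=1/3
row 1: diag=8, rhs=20; c'=3/8, d'=5/2
back: M1=5/2
M: M0=0, M1=5/2, M2=0
seg 0: a=2, c=M0/2=0, d=(M1−M0)/(6·1)=5/12, b=Δ0−h0·(2M0+M1)/6=-41/12
seg 1: a=-1, c=M1/2=5/4, d=(M2−M1)/(6·3)=-5/36, b=Δ1−h1·(2M1+M2)/6=-13/6
t_q=1/4 → seg 0, τ=1/4; S=2+-41/12·τ+0·τ²+5/12·τ³=295/256

  seg 0: a=2 b=-41/12 c=0 d=5/12
  seg 1: a=-1 b=-13/6 c=5/4 d=-5/36
S(1/4) = 295/256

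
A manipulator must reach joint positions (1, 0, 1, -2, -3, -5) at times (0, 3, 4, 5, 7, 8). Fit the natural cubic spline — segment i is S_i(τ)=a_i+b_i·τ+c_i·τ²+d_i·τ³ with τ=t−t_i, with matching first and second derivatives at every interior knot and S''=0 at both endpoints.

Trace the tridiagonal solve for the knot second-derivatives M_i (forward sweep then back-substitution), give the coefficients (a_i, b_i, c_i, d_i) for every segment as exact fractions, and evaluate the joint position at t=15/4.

Δ: Δ0=-1/3, Δ1=1, Δ2=-3, Δ3=-1/2, Δ4=-2
row 1: diag=8, rhs=8; c'=1/8, d'=1
row 2: denom=4−1·1/8=31/8; d'=(-24−1·1)/(31/8)=-200/31
row 3: denom=6−1·8/31=178/31; d'=(15−1·-200/31)/(178/31)=665/178
row 4: denom=6−2·31/89=472/89; d'=(-9−2·665/178)/(472/89)=-733/236
back: M4=-733/236
back: M3=665/178−31/89·-733/236=1137/236
back: M2=-200/31−8/31·1137/236=-454/59
back: M1=1−1/8·-454/59=463/236
M: M0=0, M1=463/236, M2=-454/59, M3=1137/236, M4=-733/236, M5=0
seg 0: a=1, c=M0/2=0, d=(M1−M0)/(6·3)=463/4248, b=Δ0−h0·(2M0+M1)/6=-1861/1416
seg 1: a=0, c=M1/2=463/472, d=(M2−M1)/(6·1)=-2279/1416, b=Δ1−h1·(2M1+M2)/6=1153/708
seg 2: a=1, c=M2/2=-227/59, d=(M3−M2)/(6·1)=2953/1416, b=Δ2−h2·(2M2+M3)/6=-1753/1416
seg 3: a=-2, c=M3/2=1137/472, d=(M4−M3)/(6·2)=-935/1416, b=Δ3−h3·(2M3+M4)/6=-1895/708
seg 4: a=-3, c=M4/2=-733/472, d=(M5−M4)/(6·1)=733/1416, b=Δ4−h4·(2M4+M5)/6=-683/708
t_q=15/4 → seg 1, τ=3/4; S=0+1153/708·τ+463/472·τ²+-2279/1416·τ³=33053/30208

  seg 0: a=1 b=-1861/1416 c=0 d=463/4248
  seg 1: a=0 b=1153/708 c=463/472 d=-2279/1416
  seg 2: a=1 b=-1753/1416 c=-227/59 d=2953/1416
  seg 3: a=-2 b=-1895/708 c=1137/472 d=-935/1416
  seg 4: a=-3 b=-683/708 c=-733/472 d=733/1416
S(15/4) = 33053/30208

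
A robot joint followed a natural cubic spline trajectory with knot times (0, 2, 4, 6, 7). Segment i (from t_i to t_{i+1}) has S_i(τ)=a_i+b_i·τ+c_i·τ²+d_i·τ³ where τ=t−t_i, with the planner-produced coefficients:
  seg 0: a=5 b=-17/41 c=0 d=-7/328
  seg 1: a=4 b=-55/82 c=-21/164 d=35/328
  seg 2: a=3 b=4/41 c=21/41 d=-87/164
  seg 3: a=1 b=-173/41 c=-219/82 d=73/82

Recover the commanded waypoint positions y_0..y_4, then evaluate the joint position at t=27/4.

y_0 = S_0(0) = a_0 = 5
y_1 = S_1(0) = a_1 = 4
y_2 = S_2(0) = a_2 = 3
y_3 = S_3(0) = a_3 = 1
y_4 = S_3(1) = -5
t_q=27/4 is in segment 3 (τ=3/4); S_3(τ)=-17273/5248

y_0=5 y_1=4 y_2=3 y_3=1 y_4=-5
S(27/4) = -17273/5248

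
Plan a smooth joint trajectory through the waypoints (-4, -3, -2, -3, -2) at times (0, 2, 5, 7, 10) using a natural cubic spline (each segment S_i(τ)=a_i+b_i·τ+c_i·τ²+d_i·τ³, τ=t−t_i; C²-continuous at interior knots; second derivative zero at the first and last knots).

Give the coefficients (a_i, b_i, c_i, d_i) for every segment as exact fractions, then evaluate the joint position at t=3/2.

Δ: Δ0=1/2, Δ1=1/3, Δ2=-1/2, Δ3=1/3
row 1: diag=10, rhs=-1; c'=3/10, d'=-1/10
row 2: denom=10−3·3/10=91/10; d'=(-5−3·-1/10)/(91/10)=-47/91
row 3: denom=10−2·20/91=870/91; d'=(5−2·-47/91)/(870/91)=183/290
back: M3=183/290
back: M2=-47/91−20/91·183/290=-19/29
back: M1=-1/10−3/10·-19/29=14/145
M: M0=0, M1=14/145, M2=-19/29, M3=183/290, M4=0
seg 0: a=-4, c=M0/2=0, d=(M1−M0)/(6·2)=7/870, b=Δ0−h0·(2M0+M1)/6=407/870
seg 1: a=-3, c=M1/2=7/145, d=(M2−M1)/(6·3)=-109/2610, b=Δ1−h1·(2M1+M2)/6=491/870
seg 2: a=-2, c=M2/2=-19/58, d=(M3−M2)/(6·2)=373/3480, b=Δ2−h2·(2M2+M3)/6=-119/435
seg 3: a=-3, c=M3/2=183/580, d=(M4−M3)/(6·3)=-61/1740, b=Δ3−h3·(2M3+M4)/6=-259/870
t_q=3/2 → seg 0, τ=3/2; S=-4+407/870·τ+0·τ²+7/870·τ³=-7589/2320

  seg 0: a=-4 b=407/870 c=0 d=7/870
  seg 1: a=-3 b=491/870 c=7/145 d=-109/2610
  seg 2: a=-2 b=-119/435 c=-19/58 d=373/3480
  seg 3: a=-3 b=-259/870 c=183/580 d=-61/1740
S(3/2) = -7589/2320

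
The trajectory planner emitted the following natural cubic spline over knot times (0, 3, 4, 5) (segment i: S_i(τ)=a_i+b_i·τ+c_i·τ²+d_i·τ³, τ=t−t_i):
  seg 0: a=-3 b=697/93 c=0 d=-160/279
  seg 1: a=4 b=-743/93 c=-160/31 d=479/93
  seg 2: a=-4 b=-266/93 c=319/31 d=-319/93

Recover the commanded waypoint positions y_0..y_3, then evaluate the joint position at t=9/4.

y_0 = S_0(0) = a_0 = -3
y_1 = S_1(0) = a_1 = 4
y_2 = S_2(0) = a_2 = -4
y_3 = S_2(1) = 0
t_q=9/4 is in segment 0 (τ=9/4); S_0(τ)=909/124

y_0=-3 y_1=4 y_2=-4 y_3=0
S(9/4) = 909/124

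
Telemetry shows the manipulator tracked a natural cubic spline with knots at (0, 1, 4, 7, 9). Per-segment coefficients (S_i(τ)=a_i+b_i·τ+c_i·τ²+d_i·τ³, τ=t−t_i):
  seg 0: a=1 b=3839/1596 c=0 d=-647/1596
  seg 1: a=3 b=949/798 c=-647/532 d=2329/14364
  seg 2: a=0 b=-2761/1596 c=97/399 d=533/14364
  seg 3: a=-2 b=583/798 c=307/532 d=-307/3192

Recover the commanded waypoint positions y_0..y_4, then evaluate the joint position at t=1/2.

y_0=1 y_1=3 y_2=0 y_3=-2 y_4=1
S(1/2) = 9159/4256

y_0 = S_0(0) = a_0 = 1
y_1 = S_1(0) = a_1 = 3
y_2 = S_2(0) = a_2 = 0
y_3 = S_3(0) = a_3 = -2
y_4 = S_3(2) = 1
t_q=1/2 is in segment 0 (τ=1/2); S_0(τ)=9159/4256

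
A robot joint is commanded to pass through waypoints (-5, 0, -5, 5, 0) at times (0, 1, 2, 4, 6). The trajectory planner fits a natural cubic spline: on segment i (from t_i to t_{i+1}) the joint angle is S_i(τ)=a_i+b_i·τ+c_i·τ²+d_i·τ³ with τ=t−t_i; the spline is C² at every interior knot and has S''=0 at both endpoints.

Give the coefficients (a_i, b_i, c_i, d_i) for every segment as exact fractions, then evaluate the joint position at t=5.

  seg 0: a=-5 b=1375/168 c=0 d=-535/168
  seg 1: a=0 b=-115/84 c=-535/56 d=995/168
  seg 2: a=-5 b=-65/24 c=115/14 d=-1465/672
  seg 3: a=5 b=335/84 c=-545/112 d=545/672
S(5) = 1105/224

Δ: Δ0=5, Δ1=-5, Δ2=5, Δ3=-5/2
row 1: diag=4, rhs=-60; c'=1/4, d'=-15
row 2: denom=6−1·1/4=23/4; d'=(60−1·-15)/(23/4)=300/23
row 3: denom=8−2·8/23=168/23; d'=(-45−2·300/23)/(168/23)=-545/56
back: M3=-545/56
back: M2=300/23−8/23·-545/56=115/7
back: M1=-15−1/4·115/7=-535/28
M: M0=0, M1=-535/28, M2=115/7, M3=-545/56, M4=0
seg 0: a=-5, c=M0/2=0, d=(M1−M0)/(6·1)=-535/168, b=Δ0−h0·(2M0+M1)/6=1375/168
seg 1: a=0, c=M1/2=-535/56, d=(M2−M1)/(6·1)=995/168, b=Δ1−h1·(2M1+M2)/6=-115/84
seg 2: a=-5, c=M2/2=115/14, d=(M3−M2)/(6·2)=-1465/672, b=Δ2−h2·(2M2+M3)/6=-65/24
seg 3: a=5, c=M3/2=-545/112, d=(M4−M3)/(6·2)=545/672, b=Δ3−h3·(2M3+M4)/6=335/84
t_q=5 → seg 3, τ=1; S=5+335/84·τ+-545/112·τ²+545/672·τ³=1105/224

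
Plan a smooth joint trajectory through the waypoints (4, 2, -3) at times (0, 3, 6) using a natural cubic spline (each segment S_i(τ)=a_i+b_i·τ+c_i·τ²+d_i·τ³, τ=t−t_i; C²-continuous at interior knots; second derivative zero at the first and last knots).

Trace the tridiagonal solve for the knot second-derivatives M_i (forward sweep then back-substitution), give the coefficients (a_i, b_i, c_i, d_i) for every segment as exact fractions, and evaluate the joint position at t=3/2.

  seg 0: a=4 b=-5/12 c=0 d=-1/36
  seg 1: a=2 b=-7/6 c=-1/4 d=1/36
S(3/2) = 105/32

Δ: Δ0=-2/3, Δ1=-5/3
row 1: diag=12, rhs=-6; c'=1/4, d'=-1/2
back: M1=-1/2
M: M0=0, M1=-1/2, M2=0
seg 0: a=4, c=M0/2=0, d=(M1−M0)/(6·3)=-1/36, b=Δ0−h0·(2M0+M1)/6=-5/12
seg 1: a=2, c=M1/2=-1/4, d=(M2−M1)/(6·3)=1/36, b=Δ1−h1·(2M1+M2)/6=-7/6
t_q=3/2 → seg 0, τ=3/2; S=4+-5/12·τ+0·τ²+-1/36·τ³=105/32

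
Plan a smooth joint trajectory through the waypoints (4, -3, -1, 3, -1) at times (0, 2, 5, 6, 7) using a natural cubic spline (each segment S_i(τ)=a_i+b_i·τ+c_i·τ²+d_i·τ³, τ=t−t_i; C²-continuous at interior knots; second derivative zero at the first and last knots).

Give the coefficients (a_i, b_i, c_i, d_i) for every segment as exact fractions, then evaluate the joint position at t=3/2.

Δ: Δ0=-7/2, Δ1=2/3, Δ2=4, Δ3=-4
row 1: diag=10, rhs=25; c'=3/10, d'=5/2
row 2: denom=8−3·3/10=71/10; d'=(20−3·5/2)/(71/10)=125/71
row 3: denom=4−1·10/71=274/71; d'=(-48−1·125/71)/(274/71)=-3533/274
back: M3=-3533/274
back: M2=125/71−10/71·-3533/274=490/137
back: M1=5/2−3/10·490/137=391/274
M: M0=0, M1=391/274, M2=490/137, M3=-3533/274, M4=0
seg 0: a=4, c=M0/2=0, d=(M1−M0)/(6·2)=391/3288, b=Δ0−h0·(2M0+M1)/6=-1634/411
seg 1: a=-3, c=M1/2=391/548, d=(M2−M1)/(6·3)=589/4932, b=Δ1−h1·(2M1+M2)/6=-2095/822
seg 2: a=-1, c=M2/2=245/137, d=(M3−M2)/(6·1)=-4513/1644, b=Δ2−h2·(2M2+M3)/6=8149/1644
seg 3: a=3, c=M3/2=-3533/548, d=(M4−M3)/(6·1)=3533/1644, b=Δ3−h3·(2M3+M4)/6=245/822
t_q=3/2 → seg 0, τ=3/2; S=4+-1634/411·τ+0·τ²+391/3288·τ³=-13697/8768

  seg 0: a=4 b=-1634/411 c=0 d=391/3288
  seg 1: a=-3 b=-2095/822 c=391/548 d=589/4932
  seg 2: a=-1 b=8149/1644 c=245/137 d=-4513/1644
  seg 3: a=3 b=245/822 c=-3533/548 d=3533/1644
S(3/2) = -13697/8768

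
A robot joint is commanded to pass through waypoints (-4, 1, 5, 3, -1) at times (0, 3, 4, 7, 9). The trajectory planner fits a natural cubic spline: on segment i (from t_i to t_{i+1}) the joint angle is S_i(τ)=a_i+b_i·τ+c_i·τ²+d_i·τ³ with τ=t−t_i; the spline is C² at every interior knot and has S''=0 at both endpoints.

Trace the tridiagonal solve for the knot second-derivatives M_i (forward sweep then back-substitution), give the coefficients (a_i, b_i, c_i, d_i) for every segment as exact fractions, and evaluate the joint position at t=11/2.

  seg 0: a=-4 b=305/558 c=0 d=625/5022
  seg 1: a=1 b=1090/279 c=625/558 d=-191/186
  seg 2: a=5 b=1711/558 c=-547/279 d=1199/5022
  seg 3: a=3 b=-628/279 c=35/186 d=-35/1116
S(11/2) = 2973/496

Δ: Δ0=5/3, Δ1=4, Δ2=-2/3, Δ3=-2
row 1: diag=8, rhs=14; c'=1/8, d'=7/4
row 2: denom=8−1·1/8=63/8; d'=(-28−1·7/4)/(63/8)=-34/9
row 3: denom=10−3·8/21=62/7; d'=(-8−3·-34/9)/(62/7)=35/93
back: M3=35/93
back: M2=-34/9−8/21·35/93=-1094/279
back: M1=7/4−1/8·-1094/279=625/279
M: M0=0, M1=625/279, M2=-1094/279, M3=35/93, M4=0
seg 0: a=-4, c=M0/2=0, d=(M1−M0)/(6·3)=625/5022, b=Δ0−h0·(2M0+M1)/6=305/558
seg 1: a=1, c=M1/2=625/558, d=(M2−M1)/(6·1)=-191/186, b=Δ1−h1·(2M1+M2)/6=1090/279
seg 2: a=5, c=M2/2=-547/279, d=(M3−M2)/(6·3)=1199/5022, b=Δ2−h2·(2M2+M3)/6=1711/558
seg 3: a=3, c=M3/2=35/186, d=(M4−M3)/(6·2)=-35/1116, b=Δ3−h3·(2M3+M4)/6=-628/279
t_q=11/2 → seg 2, τ=3/2; S=5+1711/558·τ+-547/279·τ²+1199/5022·τ³=2973/496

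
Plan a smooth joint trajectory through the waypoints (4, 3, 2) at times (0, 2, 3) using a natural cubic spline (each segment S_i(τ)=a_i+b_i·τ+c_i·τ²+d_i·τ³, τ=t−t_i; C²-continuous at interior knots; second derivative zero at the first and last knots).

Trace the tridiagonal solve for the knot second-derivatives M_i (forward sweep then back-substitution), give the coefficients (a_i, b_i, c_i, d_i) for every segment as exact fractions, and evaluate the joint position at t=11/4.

  seg 0: a=4 b=-1/3 c=0 d=-1/24
  seg 1: a=3 b=-5/6 c=-1/4 d=1/12
S(11/4) = 581/256

Δ: Δ0=-1/2, Δ1=-1
row 1: diag=6, rhs=-3; c'=1/6, d'=-1/2
back: M1=-1/2
M: M0=0, M1=-1/2, M2=0
seg 0: a=4, c=M0/2=0, d=(M1−M0)/(6·2)=-1/24, b=Δ0−h0·(2M0+M1)/6=-1/3
seg 1: a=3, c=M1/2=-1/4, d=(M2−M1)/(6·1)=1/12, b=Δ1−h1·(2M1+M2)/6=-5/6
t_q=11/4 → seg 1, τ=3/4; S=3+-5/6·τ+-1/4·τ²+1/12·τ³=581/256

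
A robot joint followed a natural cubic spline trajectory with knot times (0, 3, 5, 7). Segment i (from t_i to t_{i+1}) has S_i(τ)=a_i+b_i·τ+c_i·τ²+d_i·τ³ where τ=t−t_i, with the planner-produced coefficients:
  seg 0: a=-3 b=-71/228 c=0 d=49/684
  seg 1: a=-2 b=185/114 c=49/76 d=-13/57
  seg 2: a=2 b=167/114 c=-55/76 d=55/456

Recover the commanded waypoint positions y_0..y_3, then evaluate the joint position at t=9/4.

y_0=-3 y_1=-2 y_2=2 y_3=3
S(9/4) = -14031/4864

y_0 = S_0(0) = a_0 = -3
y_1 = S_1(0) = a_1 = -2
y_2 = S_2(0) = a_2 = 2
y_3 = S_2(2) = 3
t_q=9/4 is in segment 0 (τ=9/4); S_0(τ)=-14031/4864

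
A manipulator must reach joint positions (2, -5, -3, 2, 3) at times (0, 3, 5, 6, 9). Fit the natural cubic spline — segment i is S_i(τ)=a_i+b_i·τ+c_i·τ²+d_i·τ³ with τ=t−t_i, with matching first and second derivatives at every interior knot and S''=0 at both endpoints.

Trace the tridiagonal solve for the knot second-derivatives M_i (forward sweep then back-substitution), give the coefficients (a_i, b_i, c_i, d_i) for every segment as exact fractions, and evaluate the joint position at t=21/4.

  seg 0: a=2 b=-212/73 c=0 d=125/1971
  seg 1: a=-5 b=-87/73 c=125/219 d=115/438
  seg 2: a=-3 b=929/219 c=470/219 d=-304/219
  seg 3: a=2 b=319/73 c=-442/219 d=442/1971
S(21/4) = -1067/584

Δ: Δ0=-7/3, Δ1=1, Δ2=5, Δ3=1/3
row 1: diag=10, rhs=20; c'=1/5, d'=2
row 2: denom=6−2·1/5=28/5; d'=(24−2·2)/(28/5)=25/7
row 3: denom=8−1·5/28=219/28; d'=(-28−1·25/7)/(219/28)=-884/219
back: M3=-884/219
back: M2=25/7−5/28·-884/219=940/219
back: M1=2−1/5·940/219=250/219
M: M0=0, M1=250/219, M2=940/219, M3=-884/219, M4=0
seg 0: a=2, c=M0/2=0, d=(M1−M0)/(6·3)=125/1971, b=Δ0−h0·(2M0+M1)/6=-212/73
seg 1: a=-5, c=M1/2=125/219, d=(M2−M1)/(6·2)=115/438, b=Δ1−h1·(2M1+M2)/6=-87/73
seg 2: a=-3, c=M2/2=470/219, d=(M3−M2)/(6·1)=-304/219, b=Δ2−h2·(2M2+M3)/6=929/219
seg 3: a=2, c=M3/2=-442/219, d=(M4−M3)/(6·3)=442/1971, b=Δ3−h3·(2M3+M4)/6=319/73
t_q=21/4 → seg 2, τ=1/4; S=-3+929/219·τ+470/219·τ²+-304/219·τ³=-1067/584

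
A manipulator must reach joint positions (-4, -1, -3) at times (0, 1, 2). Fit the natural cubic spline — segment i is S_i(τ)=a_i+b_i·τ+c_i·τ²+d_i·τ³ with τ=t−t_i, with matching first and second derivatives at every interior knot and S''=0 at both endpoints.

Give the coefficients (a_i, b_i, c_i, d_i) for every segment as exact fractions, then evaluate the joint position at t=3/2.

Δ: Δ0=3, Δ1=-2
row 1: diag=4, rhs=-30; c'=1/4, d'=-15/2
back: M1=-15/2
M: M0=0, M1=-15/2, M2=0
seg 0: a=-4, c=M0/2=0, d=(M1−M0)/(6·1)=-5/4, b=Δ0−h0·(2M0+M1)/6=17/4
seg 1: a=-1, c=M1/2=-15/4, d=(M2−M1)/(6·1)=5/4, b=Δ1−h1·(2M1+M2)/6=1/2
t_q=3/2 → seg 1, τ=1/2; S=-1+1/2·τ+-15/4·τ²+5/4·τ³=-49/32

  seg 0: a=-4 b=17/4 c=0 d=-5/4
  seg 1: a=-1 b=1/2 c=-15/4 d=5/4
S(3/2) = -49/32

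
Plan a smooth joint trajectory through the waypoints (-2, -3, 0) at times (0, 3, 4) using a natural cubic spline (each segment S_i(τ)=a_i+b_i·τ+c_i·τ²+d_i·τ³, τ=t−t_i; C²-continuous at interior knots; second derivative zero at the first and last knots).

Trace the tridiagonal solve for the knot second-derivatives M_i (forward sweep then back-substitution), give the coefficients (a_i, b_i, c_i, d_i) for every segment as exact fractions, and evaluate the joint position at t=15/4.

Δ: Δ0=-1/3, Δ1=3
row 1: diag=8, rhs=20; c'=1/8, d'=5/2
back: M1=5/2
M: M0=0, M1=5/2, M2=0
seg 0: a=-2, c=M0/2=0, d=(M1−M0)/(6·3)=5/36, b=Δ0−h0·(2M0+M1)/6=-19/12
seg 1: a=-3, c=M1/2=5/4, d=(M2−M1)/(6·1)=-5/12, b=Δ1−h1·(2M1+M2)/6=13/6
t_q=15/4 → seg 1, τ=3/4; S=-3+13/6·τ+5/4·τ²+-5/12·τ³=-217/256

  seg 0: a=-2 b=-19/12 c=0 d=5/36
  seg 1: a=-3 b=13/6 c=5/4 d=-5/12
S(15/4) = -217/256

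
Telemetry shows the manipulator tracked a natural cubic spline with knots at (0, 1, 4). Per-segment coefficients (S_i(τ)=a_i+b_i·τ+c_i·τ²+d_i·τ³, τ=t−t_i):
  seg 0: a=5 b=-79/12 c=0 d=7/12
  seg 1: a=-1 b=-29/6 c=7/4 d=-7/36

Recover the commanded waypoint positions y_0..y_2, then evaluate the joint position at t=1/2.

y_0=5 y_1=-1 y_2=-5
S(1/2) = 57/32

y_0 = S_0(0) = a_0 = 5
y_1 = S_1(0) = a_1 = -1
y_2 = S_1(3) = -5
t_q=1/2 is in segment 0 (τ=1/2); S_0(τ)=57/32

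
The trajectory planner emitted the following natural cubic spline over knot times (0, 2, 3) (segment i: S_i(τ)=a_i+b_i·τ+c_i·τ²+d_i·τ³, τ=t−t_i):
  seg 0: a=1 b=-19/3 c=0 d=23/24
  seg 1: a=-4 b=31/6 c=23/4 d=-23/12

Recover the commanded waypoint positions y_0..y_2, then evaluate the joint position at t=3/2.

y_0 = S_0(0) = a_0 = 1
y_1 = S_1(0) = a_1 = -4
y_2 = S_1(1) = 5
t_q=3/2 is in segment 0 (τ=3/2); S_0(τ)=-337/64

y_0=1 y_1=-4 y_2=5
S(3/2) = -337/64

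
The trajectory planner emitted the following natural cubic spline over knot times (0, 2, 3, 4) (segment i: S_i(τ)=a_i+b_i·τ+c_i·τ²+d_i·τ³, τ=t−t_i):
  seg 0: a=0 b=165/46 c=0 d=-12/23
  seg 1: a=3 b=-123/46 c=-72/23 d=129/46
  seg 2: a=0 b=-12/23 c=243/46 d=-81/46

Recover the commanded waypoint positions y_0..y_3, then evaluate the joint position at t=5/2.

y_0 = S_0(0) = a_0 = 0
y_1 = S_1(0) = a_1 = 3
y_2 = S_2(0) = a_2 = 0
y_3 = S_2(1) = 3
t_q=5/2 is in segment 1 (τ=1/2); S_1(τ)=453/368

y_0=0 y_1=3 y_2=0 y_3=3
S(5/2) = 453/368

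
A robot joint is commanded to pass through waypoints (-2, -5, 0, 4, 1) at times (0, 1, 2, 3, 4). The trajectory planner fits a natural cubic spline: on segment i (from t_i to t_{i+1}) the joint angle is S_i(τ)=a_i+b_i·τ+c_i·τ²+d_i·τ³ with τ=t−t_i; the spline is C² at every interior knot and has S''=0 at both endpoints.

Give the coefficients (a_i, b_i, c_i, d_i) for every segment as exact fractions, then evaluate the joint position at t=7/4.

  seg 0: a=-2 b=-285/56 c=0 d=117/56
  seg 1: a=-5 b=33/28 c=351/56 d=-137/56
  seg 2: a=0 b=51/8 c=-15/14 d=-73/56
  seg 3: a=4 b=9/28 c=-279/56 d=93/56
S(7/4) = -5815/3584

Δ: Δ0=-3, Δ1=5, Δ2=4, Δ3=-3
row 1: diag=4, rhs=48; c'=1/4, d'=12
row 2: denom=4−1·1/4=15/4; d'=(-6−1·12)/(15/4)=-24/5
row 3: denom=4−1·4/15=56/15; d'=(-42−1·-24/5)/(56/15)=-279/28
back: M3=-279/28
back: M2=-24/5−4/15·-279/28=-15/7
back: M1=12−1/4·-15/7=351/28
M: M0=0, M1=351/28, M2=-15/7, M3=-279/28, M4=0
seg 0: a=-2, c=M0/2=0, d=(M1−M0)/(6·1)=117/56, b=Δ0−h0·(2M0+M1)/6=-285/56
seg 1: a=-5, c=M1/2=351/56, d=(M2−M1)/(6·1)=-137/56, b=Δ1−h1·(2M1+M2)/6=33/28
seg 2: a=0, c=M2/2=-15/14, d=(M3−M2)/(6·1)=-73/56, b=Δ2−h2·(2M2+M3)/6=51/8
seg 3: a=4, c=M3/2=-279/56, d=(M4−M3)/(6·1)=93/56, b=Δ3−h3·(2M3+M4)/6=9/28
t_q=7/4 → seg 1, τ=3/4; S=-5+33/28·τ+351/56·τ²+-137/56·τ³=-5815/3584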